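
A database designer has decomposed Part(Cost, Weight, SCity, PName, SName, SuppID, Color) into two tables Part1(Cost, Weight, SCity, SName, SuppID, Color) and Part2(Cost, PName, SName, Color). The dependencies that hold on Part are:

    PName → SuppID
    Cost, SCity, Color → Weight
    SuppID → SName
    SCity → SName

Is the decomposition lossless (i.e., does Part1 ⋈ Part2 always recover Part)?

No

Common attributes: Part1 ∩ Part2 = {Cost, SName, Color}.
No dependency enlarges {Cost, SName, Color}, so (Cost, SName, Color)⁺ = {Cost, SName, Color}.
The closure contains neither all of Part1 = {Cost, Weight, SCity, SName, SuppID, Color} nor all of Part2 = {Cost, PName, SName, Color}, so the common attributes are not a superkey of either fragment. The join is lossy.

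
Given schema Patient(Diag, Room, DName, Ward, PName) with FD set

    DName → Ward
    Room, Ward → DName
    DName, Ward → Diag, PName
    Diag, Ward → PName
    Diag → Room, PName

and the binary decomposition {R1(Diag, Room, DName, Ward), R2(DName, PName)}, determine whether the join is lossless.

Yes

Common attributes: R1 ∩ R2 = {DName}.
Closure of {DName}: DName → Ward applies, adding Ward; DName, Ward → Diag, PName applies, adding Diag, PName; Diag → Room, PName applies, adding Room. So (DName)⁺ = {Diag, Room, DName, Ward, PName}.
This closure contains every attribute of R1, so R1 ∩ R2 → R1. The join is lossless.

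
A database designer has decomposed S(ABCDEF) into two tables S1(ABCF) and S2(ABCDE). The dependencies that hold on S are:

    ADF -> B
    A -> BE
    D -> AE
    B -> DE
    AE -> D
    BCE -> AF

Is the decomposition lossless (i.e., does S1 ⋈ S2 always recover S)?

Yes

Common attributes: S1 ∩ S2 = {ABC}.
Closure of {ABC}: A → BE applies, adding E; B → DE applies, adding D; BCE → AF applies, adding F. So (ABC)⁺ = {ABCDEF}.
This closure contains every attribute of S1, so S1 ∩ S2 → S1. The join is lossless.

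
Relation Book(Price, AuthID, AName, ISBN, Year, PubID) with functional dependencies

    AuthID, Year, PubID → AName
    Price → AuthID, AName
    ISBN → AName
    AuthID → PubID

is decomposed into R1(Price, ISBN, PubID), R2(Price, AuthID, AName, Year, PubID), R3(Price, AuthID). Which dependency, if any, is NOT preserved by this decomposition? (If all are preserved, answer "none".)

ISBN → AName

Check ISBN → AName: no single fragment contains all of {AName, ISBN}, and the restricted closure of {ISBN} across the fragments never reaches {AName}.
AuthID, Year, PubID → AName is preserved.
Price → AuthID, AName is preserved.
AuthID → PubID is preserved.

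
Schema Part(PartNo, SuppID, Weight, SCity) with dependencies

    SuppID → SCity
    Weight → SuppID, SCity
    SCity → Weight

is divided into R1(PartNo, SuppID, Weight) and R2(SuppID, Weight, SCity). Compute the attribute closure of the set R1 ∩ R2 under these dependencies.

R1 ∩ R2 = {SuppID, Weight}.
SuppID → SCity applies, adding SCity
Closure: {SuppID, Weight, SCity}.

SuppID, Weight, SCity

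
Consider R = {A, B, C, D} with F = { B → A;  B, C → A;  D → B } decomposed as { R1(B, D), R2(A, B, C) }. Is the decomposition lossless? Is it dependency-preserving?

Lossless test: (B)⁺ = {A, B}, which is a superkey of neither fragment — lossy.
Dependency preservation: every FD's attributes lie within a single fragment, so each can be enforced locally — preserved.

lossy but dependency-preserving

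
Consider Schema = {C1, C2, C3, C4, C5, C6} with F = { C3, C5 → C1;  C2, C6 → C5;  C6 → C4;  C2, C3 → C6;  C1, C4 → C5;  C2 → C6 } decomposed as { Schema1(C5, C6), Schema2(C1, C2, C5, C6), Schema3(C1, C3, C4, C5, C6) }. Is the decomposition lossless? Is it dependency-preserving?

Lossless test (chase): Rows 1 and 2 agree on C6; apply C6→C4 and equate their C4 entries. Rows 1 and 3 agree on C6; apply C6→C4 and equate their C4 entries. No row becomes fully distinguished — the join is lossy.
Dependency preservation: C2, C3 → C6 is not contained in any single fragment, but the restricted closure of its left-hand side across the fragments still reaches the right-hand side; the remaining FDs each lie inside some fragment. All dependencies are preserved.

lossy but dependency-preserving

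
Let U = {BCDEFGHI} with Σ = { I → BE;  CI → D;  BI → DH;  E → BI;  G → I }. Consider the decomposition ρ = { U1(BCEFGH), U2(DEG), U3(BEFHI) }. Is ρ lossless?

Chase test. Columns are BCDEFGHI; row i has aⱼ where attribute j ∈ Ui, else bᵢⱼ.
Initial tableau (one row per fragment):
  row 1: a1 a2 b13 a4 a5 a6 a7 b18
  row 2: b21 b22 a3 a4 b25 a6 b27 b28
  row 3: a1 b32 b33 a4 a5 b36 a7 a8
Rows 1 and 2 agree on E; apply E→BI and equate their BI entries.
Rows 1 and 3 agree on E; apply E→BI and equate their BI entries.
Rows 1 and 2 agree on BI; apply BI→DH and equate their DH entries.
Rows 1 and 3 agree on BI; apply BI→DH and equate their DH entries.
Row 1 is now all distinguished symbols — the join is lossless.

Yes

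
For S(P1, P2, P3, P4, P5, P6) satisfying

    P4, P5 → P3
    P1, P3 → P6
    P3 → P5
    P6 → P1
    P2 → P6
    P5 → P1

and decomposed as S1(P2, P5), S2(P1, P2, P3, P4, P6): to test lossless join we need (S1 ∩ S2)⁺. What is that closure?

S1 ∩ S2 = {P2}.
P2 → P6 applies, adding P6
P6 → P1 applies, adding P1
Closure: {P1, P2, P6}.

P1, P2, P6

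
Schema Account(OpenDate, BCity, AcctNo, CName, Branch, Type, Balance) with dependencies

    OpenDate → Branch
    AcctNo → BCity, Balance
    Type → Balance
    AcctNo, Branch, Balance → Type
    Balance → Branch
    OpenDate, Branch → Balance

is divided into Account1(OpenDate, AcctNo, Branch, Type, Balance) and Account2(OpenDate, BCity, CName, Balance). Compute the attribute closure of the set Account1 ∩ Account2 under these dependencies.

Account1 ∩ Account2 = {OpenDate, Balance}.
OpenDate → Branch applies, adding Branch
Closure: {OpenDate, Branch, Balance}.

OpenDate, Branch, Balance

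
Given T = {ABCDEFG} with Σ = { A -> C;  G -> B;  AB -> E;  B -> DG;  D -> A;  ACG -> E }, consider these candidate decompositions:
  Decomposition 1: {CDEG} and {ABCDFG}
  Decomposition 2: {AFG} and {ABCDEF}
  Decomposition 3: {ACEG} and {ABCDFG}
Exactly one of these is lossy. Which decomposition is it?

Decomposition 1: common = {CDG}, closure = {ABCDEG} → lossless.
Decomposition 2: common = {AF}, closure = {ACF} → lossy.
Decomposition 3: common = {ACG}, closure = {ABCDEG} → lossless.

Decomposition 2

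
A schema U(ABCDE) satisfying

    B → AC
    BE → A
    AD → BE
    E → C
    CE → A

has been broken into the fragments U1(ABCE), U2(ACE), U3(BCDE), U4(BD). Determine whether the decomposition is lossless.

Chase test. Columns are ABCDE; row i has aⱼ where attribute j ∈ Ui, else bᵢⱼ.
Initial tableau (one row per fragment):
  row 1: a1 a2 a3 b14 a5
  row 2: a1 b22 a3 b24 a5
  row 3: b31 a2 a3 a4 a5
  row 4: b41 a2 b43 a4 b45
Rows 1 and 3 agree on B; apply B→AC and equate their AC entries.
Rows 1 and 4 agree on B; apply B→AC and equate their AC entries.
Rows 3 and 4 agree on AD; apply AD→BE and equate their BE entries.
Row 3 is now all distinguished symbols — the join is lossless.

Yes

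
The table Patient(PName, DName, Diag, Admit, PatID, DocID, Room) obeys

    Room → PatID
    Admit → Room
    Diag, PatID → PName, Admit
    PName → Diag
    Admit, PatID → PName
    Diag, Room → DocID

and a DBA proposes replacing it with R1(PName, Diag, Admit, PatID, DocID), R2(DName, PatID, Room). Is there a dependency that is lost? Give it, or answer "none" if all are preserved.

Check Admit → Room: no single fragment contains all of {Admit, Room}, and the restricted closure of {Admit} across the fragments never reaches {Room}.
Room → PatID is preserved.
Diag, PatID → PName, Admit is preserved.
PName → Diag is preserved.
Admit, PatID → PName is preserved.
Diag, Room → DocID is preserved.

Admit → Room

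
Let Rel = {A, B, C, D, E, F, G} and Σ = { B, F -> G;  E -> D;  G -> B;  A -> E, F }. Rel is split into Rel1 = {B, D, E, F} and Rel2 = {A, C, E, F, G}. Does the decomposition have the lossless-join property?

Common attributes: Rel1 ∩ Rel2 = {E, F}.
Closure of {E, F}: E → D applies, adding D. So (E, F)⁺ = {D, E, F}.
The closure contains neither all of Rel1 = {B, D, E, F} nor all of Rel2 = {A, C, E, F, G}, so the common attributes are not a superkey of either fragment. The join is lossy.

No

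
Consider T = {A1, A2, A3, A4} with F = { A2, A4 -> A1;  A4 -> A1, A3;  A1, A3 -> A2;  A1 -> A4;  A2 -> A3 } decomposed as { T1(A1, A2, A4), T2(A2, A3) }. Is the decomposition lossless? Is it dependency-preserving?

lossless and dependency-preserving

Lossless test: (A2)⁺ = {A2, A3}, which contains all of one fragment — lossless.
Dependency preservation: A4 → A1, A3; A1, A3 → A2 are not contained in any single fragment, but the restricted closure of each left-hand side across the fragments still reaches the right-hand side; the remaining FDs each lie inside some fragment. All dependencies are preserved.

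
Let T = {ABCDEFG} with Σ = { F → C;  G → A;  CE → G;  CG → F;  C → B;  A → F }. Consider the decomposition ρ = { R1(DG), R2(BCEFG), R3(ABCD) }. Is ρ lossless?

No

Chase test. Columns are ABCDEFG; row i has aⱼ where attribute j ∈ Ri, else bᵢⱼ.
Initial tableau (one row per fragment):
  row 1: b11 b12 b13 a4 b15 b16 a7
  row 2: b21 a2 a3 b24 a5 a6 a7
  row 3: a1 a2 a3 a4 b35 b36 b37
Rows 1 and 2 agree on G; apply G→A and equate their A entries.
Rows 1 and 2 agree on A; apply A→F and equate their F entries.
Rows 1 and 2 agree on F; apply F→C and equate their C entries.
Rows 1 and 2 agree on C; apply C→B and equate their B entries.
No row becomes fully distinguished — the join is lossy.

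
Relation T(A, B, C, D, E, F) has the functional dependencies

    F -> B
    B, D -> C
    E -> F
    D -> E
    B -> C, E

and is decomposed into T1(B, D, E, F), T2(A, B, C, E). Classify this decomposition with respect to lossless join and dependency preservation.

Lossless test: (B, E)⁺ = {B, C, E, F}, which is a superkey of neither fragment — lossy.
Dependency preservation: B, D → C is not contained in any single fragment, but the restricted closure of its left-hand side across the fragments still reaches the right-hand side; the remaining FDs each lie inside some fragment. All dependencies are preserved.

lossy but dependency-preserving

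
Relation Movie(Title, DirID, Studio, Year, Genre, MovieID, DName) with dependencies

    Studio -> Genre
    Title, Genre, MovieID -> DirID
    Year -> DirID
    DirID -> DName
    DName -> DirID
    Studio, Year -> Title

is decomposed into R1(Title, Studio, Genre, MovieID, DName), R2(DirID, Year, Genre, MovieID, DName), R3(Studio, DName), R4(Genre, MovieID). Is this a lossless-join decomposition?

Chase test. Columns are Title, DirID, Studio, Year, Genre, MovieID, DName; row i has aⱼ where attribute j ∈ Ri, else bᵢⱼ.
Initial tableau (one row per fragment):
  row 1: a1 b12 a3 b14 a5 a6 a7
  row 2: b21 a2 b23 a4 a5 a6 a7
  row 3: b31 b32 a3 b34 b35 b36 a7
  row 4: b41 b42 b43 b44 a5 a6 b47
Rows 1 and 3 agree on Studio; apply Studio→Genre and equate their Genre entries.
Rows 1 and 2 agree on DName; apply DName→DirID and equate their DirID entries.
Rows 1 and 3 agree on DName; apply DName→DirID and equate their DirID entries.
No row becomes fully distinguished — the join is lossy.

No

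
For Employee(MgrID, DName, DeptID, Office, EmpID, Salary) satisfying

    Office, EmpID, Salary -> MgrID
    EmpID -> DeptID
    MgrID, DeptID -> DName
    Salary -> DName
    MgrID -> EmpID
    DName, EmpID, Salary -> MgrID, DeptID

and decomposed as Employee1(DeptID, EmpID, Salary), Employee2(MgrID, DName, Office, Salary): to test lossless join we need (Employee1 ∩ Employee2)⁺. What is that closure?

Employee1 ∩ Employee2 = {Salary}.
Salary → DName applies, adding DName
Closure: {DName, Salary}.

DName, Salary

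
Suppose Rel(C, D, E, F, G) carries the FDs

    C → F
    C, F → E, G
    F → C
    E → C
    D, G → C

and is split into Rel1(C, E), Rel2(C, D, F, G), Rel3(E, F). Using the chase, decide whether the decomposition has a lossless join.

Chase test. Columns are C, D, E, F, G; row i has aⱼ where attribute j ∈ Reli, else bᵢⱼ.
Initial tableau (one row per fragment):
  row 1: a1 b12 a3 b14 b15
  row 2: a1 a2 b23 a4 a5
  row 3: b31 b32 a3 a4 b35
Rows 1 and 2 agree on C; apply C→F and equate their F entries.
Rows 1 and 2 agree on C, F; apply C, F→E, G and equate their E, G entries.
Rows 1 and 3 agree on F; apply F→C and equate their C entries.
Rows 1 and 3 agree on C, F; apply C, F→E, G and equate their E, G entries.
Row 2 is now all distinguished symbols — the join is lossless.

Yes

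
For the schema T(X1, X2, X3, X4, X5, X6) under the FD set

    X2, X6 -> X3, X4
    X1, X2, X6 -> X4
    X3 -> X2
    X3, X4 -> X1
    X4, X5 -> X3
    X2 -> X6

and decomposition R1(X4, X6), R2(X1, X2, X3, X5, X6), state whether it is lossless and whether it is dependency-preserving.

Lossless test: (X6)⁺ = {X6}, which is a superkey of neither fragment — lossy.
Dependency preservation: the restricted closure of {X2, X6} across the fragments never reaches {X3, X4}, so X2, X6 → X3, X4 cannot be enforced without a join — not preserved.

lossy and not dependency-preserving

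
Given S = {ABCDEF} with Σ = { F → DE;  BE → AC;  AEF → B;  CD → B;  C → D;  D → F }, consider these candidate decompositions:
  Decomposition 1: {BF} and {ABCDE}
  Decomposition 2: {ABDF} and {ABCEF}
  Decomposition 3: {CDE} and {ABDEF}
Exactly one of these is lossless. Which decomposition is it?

Decomposition 1: common = {B}, closure = {B} → lossy.
Decomposition 2: common = {ABF}, closure = {ABCDEF} → lossless.
Decomposition 3: common = {DE}, closure = {DEF} → lossy.

Decomposition 2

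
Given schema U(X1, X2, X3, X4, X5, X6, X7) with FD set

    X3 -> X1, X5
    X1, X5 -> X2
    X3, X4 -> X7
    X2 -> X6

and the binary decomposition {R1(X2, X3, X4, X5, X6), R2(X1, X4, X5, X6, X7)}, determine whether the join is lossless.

Common attributes: R1 ∩ R2 = {X4, X5, X6}.
No dependency enlarges {X4, X5, X6}, so (X4, X5, X6)⁺ = {X4, X5, X6}.
The closure contains neither all of R1 = {X2, X3, X4, X5, X6} nor all of R2 = {X1, X4, X5, X6, X7}, so the common attributes are not a superkey of either fragment. The join is lossy.

No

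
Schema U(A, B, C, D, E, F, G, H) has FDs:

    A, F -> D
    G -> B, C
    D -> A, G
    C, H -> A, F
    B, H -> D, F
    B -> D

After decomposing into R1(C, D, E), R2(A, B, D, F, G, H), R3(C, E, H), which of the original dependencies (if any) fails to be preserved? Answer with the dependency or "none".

Check C, H → A, F: no single fragment contains all of {A, C, F, H}, and the restricted closure of {C, H} across the fragments never reaches {A, F}.
A, F → D is preserved.
G → B, C is preserved.
D → A, G is preserved.
B, H → D, F is preserved.
B → D is preserved.

C, H -> A, F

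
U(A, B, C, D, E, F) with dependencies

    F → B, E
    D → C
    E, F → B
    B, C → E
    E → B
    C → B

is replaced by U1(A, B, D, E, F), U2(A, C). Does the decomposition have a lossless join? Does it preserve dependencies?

Lossless test: (A)⁺ = {A}, which is a superkey of neither fragment — lossy.
Dependency preservation: the restricted closure of {D} across the fragments never reaches {C}, so D → C cannot be enforced without a join — not preserved.

lossy and not dependency-preserving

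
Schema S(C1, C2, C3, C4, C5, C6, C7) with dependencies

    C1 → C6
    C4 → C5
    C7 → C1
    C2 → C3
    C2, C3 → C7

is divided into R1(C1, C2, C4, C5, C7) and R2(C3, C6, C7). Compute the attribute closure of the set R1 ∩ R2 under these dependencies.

R1 ∩ R2 = {C7}.
C7 → C1 applies, adding C1
C1 → C6 applies, adding C6
Closure: {C1, C6, C7}.

C1, C6, C7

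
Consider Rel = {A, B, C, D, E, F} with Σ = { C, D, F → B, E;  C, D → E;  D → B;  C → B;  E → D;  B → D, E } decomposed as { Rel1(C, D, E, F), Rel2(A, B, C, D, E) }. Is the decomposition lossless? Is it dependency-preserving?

Lossless test: (C, D, E)⁺ = {B, C, D, E}, which is a superkey of neither fragment — lossy.
Dependency preservation: C, D, F → B, E is not contained in any single fragment, but the restricted closure of its left-hand side across the fragments still reaches the right-hand side; the remaining FDs each lie inside some fragment. All dependencies are preserved.

lossy but dependency-preserving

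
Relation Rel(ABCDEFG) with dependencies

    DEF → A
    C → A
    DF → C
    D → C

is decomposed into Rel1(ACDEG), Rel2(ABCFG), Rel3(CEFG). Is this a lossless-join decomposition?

No

Chase test. Columns are ABCDEFG; row i has aⱼ where attribute j ∈ Reli, else bᵢⱼ.
Initial tableau (one row per fragment):
  row 1: a1 b12 a3 a4 a5 b16 a7
  row 2: a1 a2 a3 b24 b25 a6 a7
  row 3: b31 b32 a3 b34 a5 a6 a7
Rows 1 and 3 agree on C; apply C→A and equate their A entries.
No row becomes fully distinguished — the join is lossy.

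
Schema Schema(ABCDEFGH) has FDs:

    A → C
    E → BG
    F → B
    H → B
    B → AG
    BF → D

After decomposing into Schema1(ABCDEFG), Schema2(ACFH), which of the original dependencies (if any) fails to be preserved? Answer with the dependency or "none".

H → B

Check H → B: no single fragment contains all of {BH}, and the restricted closure of {H} across the fragments never reaches {B}.
A → C is preserved.
E → BG is preserved.
F → B is preserved.
B → AG is preserved.
BF → D is preserved.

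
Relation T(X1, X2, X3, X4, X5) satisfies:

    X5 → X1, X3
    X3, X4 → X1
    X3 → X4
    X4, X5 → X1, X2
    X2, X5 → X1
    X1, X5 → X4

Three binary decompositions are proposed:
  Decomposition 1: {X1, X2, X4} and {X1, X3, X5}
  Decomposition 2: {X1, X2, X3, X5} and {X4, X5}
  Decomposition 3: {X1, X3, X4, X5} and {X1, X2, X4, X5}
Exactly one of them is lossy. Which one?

Decomposition 1: common = {X1}, closure = {X1} → lossy.
Decomposition 2: common = {X5}, closure = {X1, X2, X3, X4, X5} → lossless.
Decomposition 3: common = {X1, X4, X5}, closure = {X1, X2, X3, X4, X5} → lossless.

Decomposition 1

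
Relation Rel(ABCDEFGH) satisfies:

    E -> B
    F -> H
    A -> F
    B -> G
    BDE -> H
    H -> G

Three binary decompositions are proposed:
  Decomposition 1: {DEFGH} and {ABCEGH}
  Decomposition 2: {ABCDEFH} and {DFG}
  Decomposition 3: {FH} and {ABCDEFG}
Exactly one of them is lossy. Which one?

Decomposition 1

Decomposition 1: common = {EGH}, closure = {BEGH} → lossy.
Decomposition 2: common = {DF}, closure = {DFGH} → lossless.
Decomposition 3: common = {F}, closure = {FGH} → lossless.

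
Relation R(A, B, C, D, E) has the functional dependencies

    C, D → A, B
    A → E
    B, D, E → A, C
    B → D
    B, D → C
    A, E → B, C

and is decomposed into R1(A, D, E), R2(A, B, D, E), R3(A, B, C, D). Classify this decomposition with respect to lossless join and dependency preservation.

Lossless test (chase): Rows 1 and 3 agree on A; apply A→E and equate their E entries. Rows 2 and 3 agree on B, D, E; apply B, D, E→A, C and equate their A, C entries. Rows 1 and 2 agree on A, E; apply A, E→B, C and equate their B, C entries. Row 1 is now all distinguished symbols — the join is lossless.
Dependency preservation: B, D, E → A, C; A, E → B, C are not contained in any single fragment, but the restricted closure of each left-hand side across the fragments still reaches the right-hand side; the remaining FDs each lie inside some fragment. All dependencies are preserved.

lossless and dependency-preserving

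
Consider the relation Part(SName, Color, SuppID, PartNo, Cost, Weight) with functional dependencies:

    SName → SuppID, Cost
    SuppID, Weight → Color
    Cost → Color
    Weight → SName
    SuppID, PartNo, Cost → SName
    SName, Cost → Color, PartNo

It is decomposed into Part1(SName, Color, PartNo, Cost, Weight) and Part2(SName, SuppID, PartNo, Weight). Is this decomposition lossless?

Yes

Common attributes: Part1 ∩ Part2 = {SName, PartNo, Weight}.
Closure of {SName, PartNo, Weight}: SName → SuppID, Cost applies, adding SuppID, Cost; SuppID, Weight → Color applies, adding Color. So (SName, PartNo, Weight)⁺ = {SName, Color, SuppID, PartNo, Cost, Weight}.
This closure contains every attribute of Part1, so Part1 ∩ Part2 → Part1. The join is lossless.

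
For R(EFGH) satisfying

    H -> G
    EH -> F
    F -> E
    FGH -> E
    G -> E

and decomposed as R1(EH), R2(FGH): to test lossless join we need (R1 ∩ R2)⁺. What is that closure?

R1 ∩ R2 = {H}.
H → G applies, adding G
G → E applies, adding E
EH → F applies, adding F
Closure: {EFGH}.

EFGH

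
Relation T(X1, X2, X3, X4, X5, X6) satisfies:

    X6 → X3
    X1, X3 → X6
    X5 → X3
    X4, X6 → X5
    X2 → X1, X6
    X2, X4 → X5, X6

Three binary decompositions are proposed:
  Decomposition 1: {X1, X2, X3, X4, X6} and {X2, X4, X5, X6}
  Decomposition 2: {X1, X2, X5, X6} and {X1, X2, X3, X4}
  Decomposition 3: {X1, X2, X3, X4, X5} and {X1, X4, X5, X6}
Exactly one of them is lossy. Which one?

Decomposition 2

Decomposition 1: common = {X2, X4, X6}, closure = {X1, X2, X3, X4, X5, X6} → lossless.
Decomposition 2: common = {X1, X2}, closure = {X1, X2, X3, X6} → lossy.
Decomposition 3: common = {X1, X4, X5}, closure = {X1, X3, X4, X5, X6} → lossless.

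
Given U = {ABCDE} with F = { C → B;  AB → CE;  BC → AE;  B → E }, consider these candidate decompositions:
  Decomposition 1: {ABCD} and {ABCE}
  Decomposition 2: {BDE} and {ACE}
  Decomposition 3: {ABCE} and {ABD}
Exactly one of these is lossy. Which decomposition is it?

Decomposition 1: common = {ABC}, closure = {ABCE} → lossless.
Decomposition 2: common = {E}, closure = {E} → lossy.
Decomposition 3: common = {AB}, closure = {ABCE} → lossless.

Decomposition 2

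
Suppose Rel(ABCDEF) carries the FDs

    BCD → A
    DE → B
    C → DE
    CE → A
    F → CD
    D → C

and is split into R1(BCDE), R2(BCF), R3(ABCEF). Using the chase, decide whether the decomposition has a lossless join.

Yes

Chase test. Columns are ABCDEF; row i has aⱼ where attribute j ∈ Ri, else bᵢⱼ.
Initial tableau (one row per fragment):
  row 1: b11 a2 a3 a4 a5 b16
  row 2: b21 a2 a3 b24 b25 a6
  row 3: a1 a2 a3 b34 a5 a6
Rows 1 and 2 agree on C; apply C→DE and equate their DE entries.
Rows 1 and 3 agree on C; apply C→DE and equate their DE entries.
Rows 1 and 2 agree on CE; apply CE→A and equate their A entries.
Rows 1 and 3 agree on CE; apply CE→A and equate their A entries.
Row 2 is now all distinguished symbols — the join is lossless.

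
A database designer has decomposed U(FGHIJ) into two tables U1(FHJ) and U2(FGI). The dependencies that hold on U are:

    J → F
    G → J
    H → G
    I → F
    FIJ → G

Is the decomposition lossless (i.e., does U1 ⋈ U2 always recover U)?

No

Common attributes: U1 ∩ U2 = {F}.
No dependency enlarges {F}, so (F)⁺ = {F}.
The closure contains neither all of U1 = {FHJ} nor all of U2 = {FGI}, so the common attributes are not a superkey of either fragment. The join is lossy.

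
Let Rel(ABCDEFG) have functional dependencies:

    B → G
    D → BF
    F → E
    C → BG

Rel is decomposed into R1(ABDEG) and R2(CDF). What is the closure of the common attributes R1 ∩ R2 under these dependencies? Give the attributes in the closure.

BDEFG

R1 ∩ R2 = {D}.
D → BF applies, adding BF
F → E applies, adding E
B → G applies, adding G
Closure: {BDEFG}.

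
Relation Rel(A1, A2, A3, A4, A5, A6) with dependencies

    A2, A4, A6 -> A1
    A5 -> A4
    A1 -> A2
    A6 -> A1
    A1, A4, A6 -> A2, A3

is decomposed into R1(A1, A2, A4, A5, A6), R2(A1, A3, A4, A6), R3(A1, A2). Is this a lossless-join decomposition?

Chase test. Columns are A1, A2, A3, A4, A5, A6; row i has aⱼ where attribute j ∈ Ri, else bᵢⱼ.
Initial tableau (one row per fragment):
  row 1: a1 a2 b13 a4 a5 a6
  row 2: a1 b22 a3 a4 b25 a6
  row 3: a1 a2 b33 b34 b35 b36
Rows 1 and 2 agree on A1; apply A1→A2 and equate their A2 entries.
Rows 1 and 2 agree on A1, A4, A6; apply A1, A4, A6→A2, A3 and equate their A2, A3 entries.
Row 1 is now all distinguished symbols — the join is lossless.

Yes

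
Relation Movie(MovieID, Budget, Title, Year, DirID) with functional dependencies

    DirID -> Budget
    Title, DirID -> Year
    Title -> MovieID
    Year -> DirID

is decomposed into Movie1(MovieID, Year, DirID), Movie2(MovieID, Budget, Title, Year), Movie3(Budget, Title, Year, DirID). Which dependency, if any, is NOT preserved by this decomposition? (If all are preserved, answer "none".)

none

DirID → Budget lies within Movie3.
Title, DirID → Year lies within Movie3.
Title → MovieID lies within Movie2.
Year → DirID lies within Movie1.
Every dependency is enforceable on the fragments, so the decomposition is dependency-preserving.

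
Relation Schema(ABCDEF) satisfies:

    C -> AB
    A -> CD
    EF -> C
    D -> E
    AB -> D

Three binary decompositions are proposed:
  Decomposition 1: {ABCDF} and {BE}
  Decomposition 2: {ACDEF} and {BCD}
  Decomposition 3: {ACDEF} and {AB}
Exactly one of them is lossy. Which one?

Decomposition 1: common = {B}, closure = {B} → lossy.
Decomposition 2: common = {CD}, closure = {ABCDE} → lossless.
Decomposition 3: common = {A}, closure = {ABCDE} → lossless.

Decomposition 1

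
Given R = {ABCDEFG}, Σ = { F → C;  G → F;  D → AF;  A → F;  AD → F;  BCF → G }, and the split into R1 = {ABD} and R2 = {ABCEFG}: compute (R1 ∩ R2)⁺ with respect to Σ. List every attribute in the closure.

R1 ∩ R2 = {AB}.
A → F applies, adding F
F → C applies, adding C
BCF → G applies, adding G
Closure: {ABCFG}.

ABCFG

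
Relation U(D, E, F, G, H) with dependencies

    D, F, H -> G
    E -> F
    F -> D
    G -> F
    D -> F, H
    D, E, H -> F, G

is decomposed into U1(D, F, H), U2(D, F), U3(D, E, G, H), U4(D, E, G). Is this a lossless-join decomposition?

Chase test. Columns are D, E, F, G, H; row i has aⱼ where attribute j ∈ Ui, else bᵢⱼ.
Initial tableau (one row per fragment):
  row 1: a1 b12 a3 b14 a5
  row 2: a1 b22 a3 b24 b25
  row 3: a1 a2 b33 a4 a5
  row 4: a1 a2 b43 a4 b45
Rows 3 and 4 agree on E; apply E→F and equate their F entries.
Rows 1 and 2 agree on D; apply D→F, H and equate their F, H entries.
Rows 1 and 3 agree on D; apply D→F, H and equate their F, H entries.
Rows 1 and 4 agree on D; apply D→F, H and equate their F, H entries.
Rows 1 and 2 agree on D, F, H; apply D, F, H→G and equate their G entries.
Rows 1 and 3 agree on D, F, H; apply D, F, H→G and equate their G entries.
Row 3 is now all distinguished symbols — the join is lossless.

Yes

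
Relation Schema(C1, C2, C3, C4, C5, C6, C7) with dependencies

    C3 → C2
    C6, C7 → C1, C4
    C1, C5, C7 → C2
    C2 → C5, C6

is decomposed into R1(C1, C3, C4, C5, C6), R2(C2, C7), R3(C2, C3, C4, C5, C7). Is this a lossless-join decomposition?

No

Chase test. Columns are C1, C2, C3, C4, C5, C6, C7; row i has aⱼ where attribute j ∈ Ri, else bᵢⱼ.
Initial tableau (one row per fragment):
  row 1: a1 b12 a3 a4 a5 a6 b17
  row 2: b21 a2 b23 b24 b25 b26 a7
  row 3: b31 a2 a3 a4 a5 b36 a7
Rows 1 and 3 agree on C3; apply C3→C2 and equate their C2 entries.
Rows 1 and 2 agree on C2; apply C2→C5, C6 and equate their C5, C6 entries.
Rows 1 and 3 agree on C2; apply C2→C5, C6 and equate their C5, C6 entries.
Rows 2 and 3 agree on C6, C7; apply C6, C7→C1, C4 and equate their C1, C4 entries.
No row becomes fully distinguished — the join is lossy.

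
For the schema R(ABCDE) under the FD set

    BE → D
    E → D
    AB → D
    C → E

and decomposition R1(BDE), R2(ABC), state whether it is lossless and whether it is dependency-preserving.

Lossless test: (B)⁺ = {B}, which is a superkey of neither fragment — lossy.
Dependency preservation: the restricted closure of {AB} across the fragments never reaches {D}, so AB → D cannot be enforced without a join — not preserved.

lossy and not dependency-preserving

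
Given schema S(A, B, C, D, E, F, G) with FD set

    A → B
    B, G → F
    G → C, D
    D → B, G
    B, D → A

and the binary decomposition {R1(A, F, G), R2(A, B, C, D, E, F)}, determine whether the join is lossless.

Common attributes: R1 ∩ R2 = {A, F}.
Closure of {A, F}: A → B applies, adding B. So (A, F)⁺ = {A, B, F}.
The closure contains neither all of R1 = {A, F, G} nor all of R2 = {A, B, C, D, E, F}, so the common attributes are not a superkey of either fragment. The join is lossy.

No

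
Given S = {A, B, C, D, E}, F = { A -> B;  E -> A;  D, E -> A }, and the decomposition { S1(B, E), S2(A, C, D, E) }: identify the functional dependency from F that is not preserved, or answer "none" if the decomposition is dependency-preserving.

Check A → B: no single fragment contains all of {A, B}, and the restricted closure of {A} across the fragments never reaches {B}.
E → A is preserved.
D, E → A is preserved.

A -> B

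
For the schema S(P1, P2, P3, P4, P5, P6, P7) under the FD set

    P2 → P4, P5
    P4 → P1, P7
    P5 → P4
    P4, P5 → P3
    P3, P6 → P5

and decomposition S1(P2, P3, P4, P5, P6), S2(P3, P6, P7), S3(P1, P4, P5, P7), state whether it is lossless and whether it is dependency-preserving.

Lossless test (chase): Rows 1 and 3 agree on P4; apply P4→P1, P7 and equate their P1, P7 entries. Rows 1 and 3 agree on P4, P5; apply P4, P5→P3 and equate their P3 entries. Rows 1 and 2 agree on P3, P6; apply P3, P6→P5 and equate their P5 entries. Rows 1 and 2 agree on P5; apply P5→P4 and equate their P4 entries. Rows 1 and 2 agree on P4; apply P4→P1, P7 and equate their P1, P7 entries. Row 1 is now all distinguished symbols — the join is lossless.
Dependency preservation: every FD's attributes lie within a single fragment, so each can be enforced locally — preserved.

lossless and dependency-preserving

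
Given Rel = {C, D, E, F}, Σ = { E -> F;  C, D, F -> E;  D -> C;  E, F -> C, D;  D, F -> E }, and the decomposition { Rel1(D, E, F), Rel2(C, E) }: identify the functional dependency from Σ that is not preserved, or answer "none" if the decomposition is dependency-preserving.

Check D → C: no single fragment contains all of {C, D}, and the restricted closure of {D} across the fragments never reaches {C}.
E → F is preserved.
C, D, F → E is preserved.
E, F → C, D is preserved.
D, F → E is preserved.

D -> C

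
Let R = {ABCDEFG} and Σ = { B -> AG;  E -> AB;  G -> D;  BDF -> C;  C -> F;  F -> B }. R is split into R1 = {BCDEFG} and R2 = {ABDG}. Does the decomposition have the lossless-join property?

Common attributes: R1 ∩ R2 = {BDG}.
Closure of {BDG}: B → AG applies, adding A. So (BDG)⁺ = {ABDG}.
This closure contains every attribute of R2, so R1 ∩ R2 → R2. The join is lossless.

Yes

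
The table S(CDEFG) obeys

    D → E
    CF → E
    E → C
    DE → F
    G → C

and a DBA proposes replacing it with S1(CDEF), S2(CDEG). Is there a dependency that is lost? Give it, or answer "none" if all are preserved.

none

D → E lies within S1.
CF → E lies within S1.
E → C lies within S1.
DE → F lies within S1.
G → C lies within S2.
Every dependency is enforceable on the fragments, so the decomposition is dependency-preserving.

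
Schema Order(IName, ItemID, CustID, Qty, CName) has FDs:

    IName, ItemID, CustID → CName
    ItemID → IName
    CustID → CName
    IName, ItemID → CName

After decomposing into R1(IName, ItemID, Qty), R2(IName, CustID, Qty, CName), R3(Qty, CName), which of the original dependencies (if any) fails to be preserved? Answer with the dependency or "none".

IName, ItemID → CName

Check IName, ItemID → CName: no single fragment contains all of {IName, ItemID, CName}, and the restricted closure of {IName, ItemID} across the fragments never reaches {CName}.
IName, ItemID, CustID → CName is preserved.
ItemID → IName is preserved.
CustID → CName is preserved.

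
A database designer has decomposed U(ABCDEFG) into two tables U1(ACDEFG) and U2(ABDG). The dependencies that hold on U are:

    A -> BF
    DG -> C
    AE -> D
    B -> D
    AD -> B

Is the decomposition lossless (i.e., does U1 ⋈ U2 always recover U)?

Common attributes: U1 ∩ U2 = {ADG}.
Closure of {ADG}: A → BF applies, adding BF; DG → C applies, adding C. So (ADG)⁺ = {ABCDFG}.
This closure contains every attribute of U2, so U1 ∩ U2 → U2. The join is lossless.

Yes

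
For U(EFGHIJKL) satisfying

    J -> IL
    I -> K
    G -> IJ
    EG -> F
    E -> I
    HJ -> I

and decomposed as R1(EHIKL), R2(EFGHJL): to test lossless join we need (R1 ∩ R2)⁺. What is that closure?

EHIKL

R1 ∩ R2 = {EHL}.
E → I applies, adding I
I → K applies, adding K
Closure: {EHIKL}.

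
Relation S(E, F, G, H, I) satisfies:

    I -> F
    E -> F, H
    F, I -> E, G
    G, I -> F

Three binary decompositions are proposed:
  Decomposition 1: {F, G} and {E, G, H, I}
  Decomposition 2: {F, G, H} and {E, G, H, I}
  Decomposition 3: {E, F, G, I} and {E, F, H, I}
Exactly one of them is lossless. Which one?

Decomposition 3

Decomposition 1: common = {G}, closure = {G} → lossy.
Decomposition 2: common = {G, H}, closure = {G, H} → lossy.
Decomposition 3: common = {E, F, I}, closure = {E, F, G, H, I} → lossless.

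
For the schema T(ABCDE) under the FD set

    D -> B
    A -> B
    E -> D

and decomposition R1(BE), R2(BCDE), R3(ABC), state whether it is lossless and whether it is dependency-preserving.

Lossless test (chase): Rows 1 and 2 agree on E; apply E→D and equate their D entries. No row becomes fully distinguished — the join is lossy.
Dependency preservation: every FD's attributes lie within a single fragment, so each can be enforced locally — preserved.

lossy but dependency-preserving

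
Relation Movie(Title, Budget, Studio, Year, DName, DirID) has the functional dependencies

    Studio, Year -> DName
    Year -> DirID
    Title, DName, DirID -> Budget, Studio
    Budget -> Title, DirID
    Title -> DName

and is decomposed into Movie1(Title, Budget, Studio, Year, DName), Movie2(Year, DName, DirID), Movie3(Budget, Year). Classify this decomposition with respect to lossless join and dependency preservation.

lossless but not dependency-preserving

Lossless test (chase): Rows 1 and 2 agree on Year; apply Year→DirID and equate their DirID entries. Rows 1 and 3 agree on Year; apply Year→DirID and equate their DirID entries. Rows 1 and 3 agree on Budget; apply Budget→Title, DirID and equate their Title, DirID entries. Rows 1 and 3 agree on Title; apply Title→DName and equate their DName entries. Rows 1 and 3 agree on Title, DName, DirID; apply Title, DName, DirID→Budget, Studio and equate their Budget, Studio entries. Row 1 is now all distinguished symbols — the join is lossless.
Dependency preservation: the restricted closure of {Title, DName, DirID} across the fragments never reaches {Budget, Studio}, so Title, DName, DirID → Budget, Studio cannot be enforced without a join — not preserved.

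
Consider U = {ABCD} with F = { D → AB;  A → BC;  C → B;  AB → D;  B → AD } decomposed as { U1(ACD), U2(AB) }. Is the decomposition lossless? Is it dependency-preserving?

lossless and dependency-preserving

Lossless test: (A)⁺ = {ABCD}, which contains all of one fragment — lossless.
Dependency preservation: D → AB; A → BC; C → B; AB → D; B → AD are not contained in any single fragment, but the restricted closure of each left-hand side across the fragments still reaches the right-hand side; the remaining FDs each lie inside some fragment. All dependencies are preserved.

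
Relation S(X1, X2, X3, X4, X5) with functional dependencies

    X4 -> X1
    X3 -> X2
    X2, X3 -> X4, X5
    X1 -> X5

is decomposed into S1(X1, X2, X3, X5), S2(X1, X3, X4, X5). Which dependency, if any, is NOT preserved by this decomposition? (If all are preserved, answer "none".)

none

X4 → X1 lies within S2.
X3 → X2 lies within S1.
X2, X3 → X4, X5: restricted closure across fragments reaches X4, X5.
X1 → X5 lies within S1.
Every dependency is enforceable on the fragments, so the decomposition is dependency-preserving.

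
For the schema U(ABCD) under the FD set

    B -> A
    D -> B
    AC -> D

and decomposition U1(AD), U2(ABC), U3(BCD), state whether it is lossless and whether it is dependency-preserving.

lossless and dependency-preserving

Lossless test (chase): Rows 2 and 3 agree on B; apply B→A and equate their A entries. Rows 1 and 3 agree on D; apply D→B and equate their B entries. Rows 2 and 3 agree on AC; apply AC→D and equate their D entries. Row 2 is now all distinguished symbols — the join is lossless.
Dependency preservation: AC → D is not contained in any single fragment, but the restricted closure of its left-hand side across the fragments still reaches the right-hand side; the remaining FDs each lie inside some fragment. All dependencies are preserved.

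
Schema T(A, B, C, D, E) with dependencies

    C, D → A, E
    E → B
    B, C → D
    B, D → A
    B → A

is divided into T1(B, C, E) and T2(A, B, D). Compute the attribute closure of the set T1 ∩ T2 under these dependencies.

A, B

T1 ∩ T2 = {B}.
B → A applies, adding A
Closure: {A, B}.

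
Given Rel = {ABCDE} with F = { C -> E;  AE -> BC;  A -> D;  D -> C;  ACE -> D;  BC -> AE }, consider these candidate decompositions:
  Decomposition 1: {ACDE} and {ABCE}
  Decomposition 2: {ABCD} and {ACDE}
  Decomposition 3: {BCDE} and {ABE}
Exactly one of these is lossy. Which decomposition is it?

Decomposition 3

Decomposition 1: common = {ACE}, closure = {ABCDE} → lossless.
Decomposition 2: common = {ACD}, closure = {ABCDE} → lossless.
Decomposition 3: common = {BE}, closure = {BE} → lossy.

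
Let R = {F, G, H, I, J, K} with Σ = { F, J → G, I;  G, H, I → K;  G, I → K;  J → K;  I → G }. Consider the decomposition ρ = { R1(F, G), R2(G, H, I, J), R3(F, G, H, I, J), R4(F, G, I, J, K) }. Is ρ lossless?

Chase test. Columns are F, G, H, I, J, K; row i has aⱼ where attribute j ∈ Ri, else bᵢⱼ.
Initial tableau (one row per fragment):
  row 1: a1 a2 b13 b14 b15 b16
  row 2: b21 a2 a3 a4 a5 b26
  row 3: a1 a2 a3 a4 a5 b36
  row 4: a1 a2 b43 a4 a5 a6
Rows 2 and 3 agree on G, H, I; apply G, H, I→K and equate their K entries.
Rows 2 and 4 agree on G, I; apply G, I→K and equate their K entries.
Row 3 is now all distinguished symbols — the join is lossless.

Yes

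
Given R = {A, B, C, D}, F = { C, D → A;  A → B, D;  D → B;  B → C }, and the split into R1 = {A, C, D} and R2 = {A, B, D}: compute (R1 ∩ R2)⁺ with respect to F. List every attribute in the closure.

A, B, C, D

R1 ∩ R2 = {A, D}.
A → B, D applies, adding B
B → C applies, adding C
Closure: {A, B, C, D}.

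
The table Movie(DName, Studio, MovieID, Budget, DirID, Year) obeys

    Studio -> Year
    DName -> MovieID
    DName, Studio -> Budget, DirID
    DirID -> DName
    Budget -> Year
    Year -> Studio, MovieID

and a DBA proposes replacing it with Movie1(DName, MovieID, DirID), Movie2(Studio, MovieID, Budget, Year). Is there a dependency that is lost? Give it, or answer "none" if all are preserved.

Check DName, Studio → Budget, DirID: no single fragment contains all of {DName, Studio, Budget, DirID}, and the restricted closure of {DName, Studio} across the fragments never reaches {Budget, DirID}.
Studio → Year is preserved.
DName → MovieID is preserved.
DirID → DName is preserved.
Budget → Year is preserved.
Year → Studio, MovieID is preserved.

DName, Studio -> Budget, DirID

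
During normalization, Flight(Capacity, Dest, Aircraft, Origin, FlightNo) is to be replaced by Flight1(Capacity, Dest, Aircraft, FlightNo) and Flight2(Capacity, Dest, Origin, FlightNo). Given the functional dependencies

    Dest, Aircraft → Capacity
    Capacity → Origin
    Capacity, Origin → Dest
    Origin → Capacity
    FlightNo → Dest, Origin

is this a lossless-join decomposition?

Yes

Common attributes: Flight1 ∩ Flight2 = {Capacity, Dest, FlightNo}.
Closure of {Capacity, Dest, FlightNo}: Capacity → Origin applies, adding Origin. So (Capacity, Dest, FlightNo)⁺ = {Capacity, Dest, Origin, FlightNo}.
This closure contains every attribute of Flight2, so Flight1 ∩ Flight2 → Flight2. The join is lossless.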